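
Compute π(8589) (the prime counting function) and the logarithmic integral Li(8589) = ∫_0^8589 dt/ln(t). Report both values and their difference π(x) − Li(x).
π(8589) = 1069;  Li(8589) ≈ 1091.69;  π(x) − Li(x) ≈ -22.69.

Direct count of primes ≤ 8589 gives π(8589) = 1069. Numerical evaluation of the logarithmic integral gives Li(8589) ≈ 1091.69. The difference π(x) − Li(x) ≈ -22.69 is typically negative for small/moderate x (Li(x) overestimates), though Littlewood's theorem shows this sign changes infinitely often.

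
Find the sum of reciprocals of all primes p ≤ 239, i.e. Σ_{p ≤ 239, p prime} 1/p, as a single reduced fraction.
Σ 1/p = 2098799936456271323771652759516428422371386490386771476792994918184499649543226735989117756998751/1062411448280052319722448549835623701226301211611796930357321893850294264731624591303255041960530

π(239) = 52, so the primes ≤ 239 are [2, 3, 5, 7, 11, 13, 17, 19, 23, 29, 31, 37, 41, 43, 47, 53, 59, 61, 67, 71, 73, 79, 83, 89, 97, 101, 103, 107, 109, 113, 127, 131, 137, 139, 149, 151, 157, 163, 167, 173, 179, 181, 191, 193, 197, 199, 211, 223, 227, 229, 233, 239]. Summing 1/p over these primes: 2098799936456271323771652759516428422371386490386771476792994918184499649543226735989117756998751/1062411448280052319722448549835623701226301211611796930357321893850294264731624591303255041960530 ≈ 1.9755. Mertens estimate ln ln(239) + 0.2615 ≈ 1.9620.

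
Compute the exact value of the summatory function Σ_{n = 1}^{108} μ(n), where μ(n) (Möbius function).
Σ_{n ≤ 108} μ(n) = -3

Compute μ(n) for each 1 ≤ n ≤ 108: μ(1) = 1, μ(2) = -1, μ(3) = -1, μ(4) = 0, μ(5) = -1, μ(6) = 1, μ(7) = -1, μ(8) = 0, μ(9) = 0, μ(10) = 1, μ(11) = -1, μ(12) = 0, μ(13) = -1, μ(14) = 1, μ(15) = 1, μ(16) = 0, μ(17) = -1, μ(18) = 0, μ(19) = -1, μ(20) = 0, μ(21) = 1, μ(22) = 1, μ(23) = -1, μ(24) = 0, μ(25) = 0, μ(26) = 1, μ(27) = 0, μ(28) = 0, μ(29) = -1, μ(30) = -1, μ(31) = -1, μ(32) = 0, μ(33) = 1, μ(34) = 1, μ(35) = 1, μ(36) = 0, μ(37) = -1, μ(38) = 1, μ(39) = 1, μ(40) = 0, μ(41) = -1, μ(42) = -1, μ(43) = -1, μ(44) = 0, μ(45) = 0, μ(46) = 1, μ(47) = -1, μ(48) = 0, μ(49) = 0, μ(50) = 0, μ(51) = 1, μ(52) = 0, μ(53) = -1, μ(54) = 0, μ(55) = 1, μ(56) = 0, μ(57) = 1, μ(58) = 1, μ(59) = -1, μ(60) = 0, μ(61) = -1, μ(62) = 1, μ(63) = 0, μ(64) = 0, μ(65) = 1, μ(66) = -1, μ(67) = -1, μ(68) = 0, μ(69) = 1, μ(70) = -1, μ(71) = -1, μ(72) = 0, μ(73) = -1, μ(74) = 1, μ(75) = 0, μ(76) = 0, μ(77) = 1, μ(78) = -1, μ(79) = -1, μ(80) = 0, μ(81) = 0, μ(82) = 1, μ(83) = -1, μ(84) = 0, μ(85) = 1, μ(86) = 1, μ(87) = 1, μ(88) = 0, μ(89) = -1, μ(90) = 0, μ(91) = 1, μ(92) = 0, μ(93) = 1, μ(94) = 1, μ(95) = 1, μ(96) = 0, μ(97) = -1, μ(98) = 0, μ(99) = 0, μ(100) = 0, μ(101) = -1, μ(102) = -1, μ(103) = -1, μ(104) = 0, μ(105) = -1, μ(106) = 1, μ(107) = -1, μ(108) = 0. Summing all 108 values: -3. (Mertens function M(x) = Σ_{n ≤ x} μ(n); on average M(x) should be small (PNT ⟺ M(x) = o(x)).)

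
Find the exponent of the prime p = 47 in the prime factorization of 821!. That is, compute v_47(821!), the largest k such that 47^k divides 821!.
v_47(821!) = 17

Legendre's formula: v_p(n!) = Σ_{k ≥ 1} ⌊n / p^k⌋. For p = 47, n = 821, the terms are:
  ⌊821/47^1⌋ = ⌊821/47⌋ = 17
(the next term ⌊821/47^2⌋ = 0, terminating the sum). Summing: v_47(821!) = 17 = 17.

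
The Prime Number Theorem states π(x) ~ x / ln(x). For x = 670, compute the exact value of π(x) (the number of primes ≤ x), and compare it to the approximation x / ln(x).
π(670) = 121;  x/ln(x) ≈ 102.96;  relative error ≈ 14.91%.

Directly count primes up to 670: π(670) = 121. The PNT approximation gives 670/ln(670) ≈ 670/6.50728 ≈ 102.96. Relative error (π(x) − x/ln(x)) / π(x) ≈ 14.91%; the approximation is known to undercount slightly (Li(x) is a better estimate).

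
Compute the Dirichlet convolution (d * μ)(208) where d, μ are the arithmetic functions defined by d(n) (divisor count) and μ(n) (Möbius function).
(d * μ)(208) = 1

Divisors of 208: [1, 2, 4, 8, 13, 16, 26, 52, 104, 208]. For each d | 208:
  d = 1: d(1) · μ(208/1) = 1 · 0 = 0
  d = 2: d(2) · μ(208/2) = 2 · 0 = 0
  d = 4: d(4) · μ(208/4) = 3 · 0 = 0
  d = 8: d(8) · μ(208/8) = 4 · 1 = 4
  d = 13: d(13) · μ(208/13) = 2 · 0 = 0
  d = 16: d(16) · μ(208/16) = 5 · -1 = -5
  d = 26: d(26) · μ(208/26) = 4 · 0 = 0
  d = 52: d(52) · μ(208/52) = 6 · 0 = 0
  d = 104: d(104) · μ(208/104) = 8 · -1 = -8
  d = 208: d(208) · μ(208/208) = 10 · 1 = 10
Summing: (d * μ)(208) = 0 + 0 + 0 + 4 + 0 + -5 + 0 + 0 + -8 + 10 = 1.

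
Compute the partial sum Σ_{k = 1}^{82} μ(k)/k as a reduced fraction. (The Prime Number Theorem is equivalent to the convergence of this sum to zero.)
Σ μ(k)/k = -1401629533229069216211617003/107254825578022430263302818471

Values of μ(k) for 1 ≤ k ≤ 82: μ(1) = 1, μ(2) = -1, μ(3) = -1, μ(5) = -1, μ(6) = 1, μ(7) = -1, μ(10) = 1, μ(11) = -1, μ(13) = -1, μ(14) = 1, μ(15) = 1, μ(17) = -1, μ(19) = -1, μ(21) = 1, μ(22) = 1, μ(23) = -1, μ(26) = 1, μ(29) = -1, μ(30) = -1, μ(31) = -1, μ(33) = 1, μ(34) = 1, μ(35) = 1, μ(37) = -1, μ(38) = 1, μ(39) = 1, μ(41) = -1, μ(42) = -1, μ(43) = -1, μ(46) = 1, μ(47) = -1, μ(51) = 1, μ(53) = -1, μ(55) = 1, μ(57) = 1, μ(58) = 1, μ(59) = -1, μ(61) = -1, μ(62) = 1, μ(65) = 1, μ(66) = -1, μ(67) = -1, μ(69) = 1, μ(70) = -1, μ(71) = -1, μ(73) = -1, μ(74) = 1, μ(77) = 1, μ(78) = -1, μ(79) = -1, μ(82) = 1, with μ = 0 on non-squarefree integers. Summing μ(k)/k for k where μ(k) ≠ 0 gives -1401629533229069216211617003/107254825578022430263302818471 ≈ -0.0131. (PNT ⟺ this sum → 0 as n → ∞.)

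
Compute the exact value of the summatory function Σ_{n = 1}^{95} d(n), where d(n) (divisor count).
Σ_{n ≤ 95} d(n) = 447

Compute d(n) for each 1 ≤ n ≤ 95: d(1) = 1, d(2) = 2, d(3) = 2, d(4) = 3, d(5) = 2, d(6) = 4, d(7) = 2, d(8) = 4, d(9) = 3, d(10) = 4, d(11) = 2, d(12) = 6, d(13) = 2, d(14) = 4, d(15) = 4, d(16) = 5, d(17) = 2, d(18) = 6, d(19) = 2, d(20) = 6, d(21) = 4, d(22) = 4, d(23) = 2, d(24) = 8, d(25) = 3, d(26) = 4, d(27) = 4, d(28) = 6, d(29) = 2, d(30) = 8, d(31) = 2, d(32) = 6, d(33) = 4, d(34) = 4, d(35) = 4, d(36) = 9, d(37) = 2, d(38) = 4, d(39) = 4, d(40) = 8, d(41) = 2, d(42) = 8, d(43) = 2, d(44) = 6, d(45) = 6, d(46) = 4, d(47) = 2, d(48) = 10, d(49) = 3, d(50) = 6, d(51) = 4, d(52) = 6, d(53) = 2, d(54) = 8, d(55) = 4, d(56) = 8, d(57) = 4, d(58) = 4, d(59) = 2, d(60) = 12, d(61) = 2, d(62) = 4, d(63) = 6, d(64) = 7, d(65) = 4, d(66) = 8, d(67) = 2, d(68) = 6, d(69) = 4, d(70) = 8, d(71) = 2, d(72) = 12, d(73) = 2, d(74) = 4, d(75) = 6, d(76) = 6, d(77) = 4, d(78) = 8, d(79) = 2, d(80) = 10, d(81) = 5, d(82) = 4, d(83) = 2, d(84) = 12, d(85) = 4, d(86) = 4, d(87) = 4, d(88) = 8, d(89) = 2, d(90) = 12, d(91) = 4, d(92) = 6, d(93) = 4, d(94) = 4, d(95) = 4. Summing all 95 values: 447. (Dirichlet's divisor formula: Σ_{n ≤ x} d(n) = x ln(x) + (2γ − 1) x + O(√x). For x = 95, the asymptotic estimate is ≈ 447.29.)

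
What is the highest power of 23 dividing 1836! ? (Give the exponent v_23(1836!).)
v_23(1836!) = 82

Legendre's formula: v_p(n!) = Σ_{k ≥ 1} ⌊n / p^k⌋. For p = 23, n = 1836, the terms are:
  ⌊1836/23^1⌋ = ⌊1836/23⌋ = 79
  ⌊1836/23^2⌋ = ⌊1836/529⌋ = 3
(the next term ⌊1836/23^3⌋ = 0, terminating the sum). Summing: v_23(1836!) = 79 + 3 = 82.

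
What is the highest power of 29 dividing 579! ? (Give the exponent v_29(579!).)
v_29(579!) = 19

Legendre's formula: v_p(n!) = Σ_{k ≥ 1} ⌊n / p^k⌋. For p = 29, n = 579, the terms are:
  ⌊579/29^1⌋ = ⌊579/29⌋ = 19
(the next term ⌊579/29^2⌋ = 0, terminating the sum). Summing: v_29(579!) = 19 = 19.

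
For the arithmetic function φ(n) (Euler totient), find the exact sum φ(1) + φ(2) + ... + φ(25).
Σ_{n ≤ 25} φ(n) = 200

Compute φ(n) for each 1 ≤ n ≤ 25: φ(1) = 1, φ(2) = 1, φ(3) = 2, φ(4) = 2, φ(5) = 4, φ(6) = 2, φ(7) = 6, φ(8) = 4, φ(9) = 6, φ(10) = 4, φ(11) = 10, φ(12) = 4, φ(13) = 12, φ(14) = 6, φ(15) = 8, φ(16) = 8, φ(17) = 16, φ(18) = 6, φ(19) = 18, φ(20) = 8, φ(21) = 12, φ(22) = 10, φ(23) = 22, φ(24) = 8, φ(25) = 20. Summing all 25 values: 200. (Average order: Σ_{n ≤ x} φ(n) ~ (3/π²) x². For x = 25, (3/π²)·25² ≈ 189.98.)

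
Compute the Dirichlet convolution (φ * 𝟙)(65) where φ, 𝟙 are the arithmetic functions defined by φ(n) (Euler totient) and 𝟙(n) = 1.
(φ * 𝟙)(65) = 65

Divisors of 65: [1, 5, 13, 65]. For each d | 65:
  d = 1: φ(1) · 𝟙(65/1) = 1 · 1 = 1
  d = 5: φ(5) · 𝟙(65/5) = 4 · 1 = 4
  d = 13: φ(13) · 𝟙(65/13) = 12 · 1 = 12
  d = 65: φ(65) · 𝟙(65/65) = 48 · 1 = 48
Summing: (φ * 𝟙)(65) = 1 + 4 + 12 + 48 = 65.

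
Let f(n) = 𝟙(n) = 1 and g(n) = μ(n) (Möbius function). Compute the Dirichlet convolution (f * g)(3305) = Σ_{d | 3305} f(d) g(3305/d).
(𝟙 * μ)(3305) = 0

Divisors of 3305: [1, 5, 661, 3305]. For each d | 3305:
  d = 1: 𝟙(1) · μ(3305/1) = 1 · 1 = 1
  d = 5: 𝟙(5) · μ(3305/5) = 1 · -1 = -1
  d = 661: 𝟙(661) · μ(3305/661) = 1 · -1 = -1
  d = 3305: 𝟙(3305) · μ(3305/3305) = 1 · 1 = 1
Summing: (𝟙 * μ)(3305) = 1 + -1 + -1 + 1 = 0.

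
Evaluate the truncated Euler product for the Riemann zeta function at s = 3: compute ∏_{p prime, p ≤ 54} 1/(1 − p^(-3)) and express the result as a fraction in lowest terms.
∏ = 16238292364256237331040396846411171054751/13509219810297755163480275884866445246464

The primes p ≤ 54 are [2, 3, 5, 7, 11, 13, 17, 19, 23, 29, 31, 37, 41, 43, 47, 53]. For each prime, (1 − 1/p^3)^(-1) = p^3 / (p^3 − 1). The product is (1 − 1/2^3)^(-1), (1 − 1/3^3)^(-1), (1 − 1/5^3)^(-1), (1 − 1/7^3)^(-1), (1 − 1/11^3)^(-1), (1 − 1/13^3)^(-1), (1 − 1/17^3)^(-1), (1 − 1/19^3)^(-1), (1 − 1/23^3)^(-1), (1 − 1/29^3)^(-1), (1 − 1/31^3)^(-1), (1 − 1/37^3)^(-1), (1 − 1/41^3)^(-1), (1 − 1/43^3)^(-1), (1 − 1/47^3)^(-1), (1 − 1/53^3)^(-1) = ∏ p^3 / (p^3 − 1) = 16238292364256237331040396846411171054751/13509219810297755163480275884866445246464.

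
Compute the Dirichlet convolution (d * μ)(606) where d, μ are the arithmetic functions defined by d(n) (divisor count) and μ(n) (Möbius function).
(d * μ)(606) = 1

Divisors of 606: [1, 2, 3, 6, 101, 202, 303, 606]. For each d | 606:
  d = 1: d(1) · μ(606/1) = 1 · -1 = -1
  d = 2: d(2) · μ(606/2) = 2 · 1 = 2
  d = 3: d(3) · μ(606/3) = 2 · 1 = 2
  d = 6: d(6) · μ(606/6) = 4 · -1 = -4
  d = 101: d(101) · μ(606/101) = 2 · 1 = 2
  d = 202: d(202) · μ(606/202) = 4 · -1 = -4
  d = 303: d(303) · μ(606/303) = 4 · -1 = -4
  d = 606: d(606) · μ(606/606) = 8 · 1 = 8
Summing: (d * μ)(606) = -1 + 2 + 2 + -4 + 2 + -4 + -4 + 8 = 1.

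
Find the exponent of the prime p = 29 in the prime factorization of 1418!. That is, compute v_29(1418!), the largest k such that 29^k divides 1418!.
v_29(1418!) = 49

Legendre's formula: v_p(n!) = Σ_{k ≥ 1} ⌊n / p^k⌋. For p = 29, n = 1418, the terms are:
  ⌊1418/29^1⌋ = ⌊1418/29⌋ = 48
  ⌊1418/29^2⌋ = ⌊1418/841⌋ = 1
(the next term ⌊1418/29^3⌋ = 0, terminating the sum). Summing: v_29(1418!) = 48 + 1 = 49.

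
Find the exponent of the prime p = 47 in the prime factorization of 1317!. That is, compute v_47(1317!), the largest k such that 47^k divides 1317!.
v_47(1317!) = 28

Legendre's formula: v_p(n!) = Σ_{k ≥ 1} ⌊n / p^k⌋. For p = 47, n = 1317, the terms are:
  ⌊1317/47^1⌋ = ⌊1317/47⌋ = 28
(the next term ⌊1317/47^2⌋ = 0, terminating the sum). Summing: v_47(1317!) = 28 = 28.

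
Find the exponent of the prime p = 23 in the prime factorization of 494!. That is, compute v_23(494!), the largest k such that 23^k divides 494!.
v_23(494!) = 21

Legendre's formula: v_p(n!) = Σ_{k ≥ 1} ⌊n / p^k⌋. For p = 23, n = 494, the terms are:
  ⌊494/23^1⌋ = ⌊494/23⌋ = 21
(the next term ⌊494/23^2⌋ = 0, terminating the sum). Summing: v_23(494!) = 21 = 21.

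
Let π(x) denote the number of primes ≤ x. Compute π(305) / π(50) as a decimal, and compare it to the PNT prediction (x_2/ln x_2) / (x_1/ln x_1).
π(305)/π(50) = 62/15 ≈ 4.1333;  PNT prediction ≈ 4.1717.

π(50) = 15 and π(305) = 62, so π(305)/π(50) ≈ 4.1333. The PNT-predicted ratio is (305/ln(305)) / (50/ln(50)) ≈ 4.1717. The two agree to within a few percent, as expected.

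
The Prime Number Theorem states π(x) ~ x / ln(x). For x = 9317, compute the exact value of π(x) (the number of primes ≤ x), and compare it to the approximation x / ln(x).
π(9317) = 1152;  x/ln(x) ≈ 1019.41;  relative error ≈ 11.51%.

Directly count primes up to 9317: π(9317) = 1152. The PNT approximation gives 9317/ln(9317) ≈ 9317/9.13960 ≈ 1019.41. Relative error (π(x) − x/ln(x)) / π(x) ≈ 11.51%; the approximation is known to undercount slightly (Li(x) is a better estimate).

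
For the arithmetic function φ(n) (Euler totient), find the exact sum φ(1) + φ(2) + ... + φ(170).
Σ_{n ≤ 170} φ(n) = 8830

Compute φ(n) for each 1 ≤ n ≤ 170: φ(1) = 1, φ(2) = 1, φ(3) = 2, φ(4) = 2, φ(5) = 4, φ(6) = 2, φ(7) = 6, φ(8) = 4, φ(9) = 6, φ(10) = 4, φ(11) = 10, φ(12) = 4, φ(13) = 12, φ(14) = 6, φ(15) = 8, φ(16) = 8, φ(17) = 16, φ(18) = 6, φ(19) = 18, φ(20) = 8, φ(21) = 12, φ(22) = 10, φ(23) = 22, φ(24) = 8, φ(25) = 20, φ(26) = 12, φ(27) = 18, φ(28) = 12, φ(29) = 28, φ(30) = 8, φ(31) = 30, φ(32) = 16, φ(33) = 20, φ(34) = 16, φ(35) = 24, φ(36) = 12, φ(37) = 36, φ(38) = 18, φ(39) = 24, φ(40) = 16, φ(41) = 40, φ(42) = 12, φ(43) = 42, φ(44) = 20, φ(45) = 24, φ(46) = 22, φ(47) = 46, φ(48) = 16, φ(49) = 42, φ(50) = 20, φ(51) = 32, φ(52) = 24, φ(53) = 52, φ(54) = 18, φ(55) = 40, φ(56) = 24, φ(57) = 36, φ(58) = 28, φ(59) = 58, φ(60) = 16, φ(61) = 60, φ(62) = 30, φ(63) = 36, φ(64) = 32, φ(65) = 48, φ(66) = 20, φ(67) = 66, φ(68) = 32, φ(69) = 44, φ(70) = 24, φ(71) = 70, φ(72) = 24, φ(73) = 72, φ(74) = 36, φ(75) = 40, φ(76) = 36, φ(77) = 60, φ(78) = 24, φ(79) = 78, φ(80) = 32, φ(81) = 54, φ(82) = 40, φ(83) = 82, φ(84) = 24, φ(85) = 64, φ(86) = 42, φ(87) = 56, φ(88) = 40, φ(89) = 88, φ(90) = 24, φ(91) = 72, φ(92) = 44, φ(93) = 60, φ(94) = 46, φ(95) = 72, φ(96) = 32, φ(97) = 96, φ(98) = 42, φ(99) = 60, φ(100) = 40, φ(101) = 100, φ(102) = 32, φ(103) = 102, φ(104) = 48, φ(105) = 48, φ(106) = 52, φ(107) = 106, φ(108) = 36, φ(109) = 108, φ(110) = 40, φ(111) = 72, φ(112) = 48, φ(113) = 112, φ(114) = 36, φ(115) = 88, φ(116) = 56, φ(117) = 72, φ(118) = 58, φ(119) = 96, φ(120) = 32, φ(121) = 110, φ(122) = 60, φ(123) = 80, φ(124) = 60, φ(125) = 100, φ(126) = 36, φ(127) = 126, φ(128) = 64, φ(129) = 84, φ(130) = 48, φ(131) = 130, φ(132) = 40, φ(133) = 108, φ(134) = 66, φ(135) = 72, φ(136) = 64, φ(137) = 136, φ(138) = 44, φ(139) = 138, φ(140) = 48, φ(141) = 92, φ(142) = 70, φ(143) = 120, φ(144) = 48, φ(145) = 112, φ(146) = 72, φ(147) = 84, φ(148) = 72, φ(149) = 148, φ(150) = 40, φ(151) = 150, φ(152) = 72, φ(153) = 96, φ(154) = 60, φ(155) = 120, φ(156) = 48, φ(157) = 156, φ(158) = 78, φ(159) = 104, φ(160) = 64, φ(161) = 132, φ(162) = 54, φ(163) = 162, φ(164) = 80, φ(165) = 80, φ(166) = 82, φ(167) = 166, φ(168) = 48, φ(169) = 156, φ(170) = 64. Summing all 170 values: 8830. (Average order: Σ_{n ≤ x} φ(n) ~ (3/π²) x². For x = 170, (3/π²)·170² ≈ 8784.55.)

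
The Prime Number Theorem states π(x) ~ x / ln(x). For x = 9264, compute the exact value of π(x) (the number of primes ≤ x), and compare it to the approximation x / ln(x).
π(9264) = 1147;  x/ln(x) ≈ 1014.24;  relative error ≈ 11.57%.

Directly count primes up to 9264: π(9264) = 1147. The PNT approximation gives 9264/ln(9264) ≈ 9264/9.13389 ≈ 1014.24. Relative error (π(x) − x/ln(x)) / π(x) ≈ 11.57%; the approximation is known to undercount slightly (Li(x) is a better estimate).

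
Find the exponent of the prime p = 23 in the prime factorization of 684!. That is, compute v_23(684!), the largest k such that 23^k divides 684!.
v_23(684!) = 30

Legendre's formula: v_p(n!) = Σ_{k ≥ 1} ⌊n / p^k⌋. For p = 23, n = 684, the terms are:
  ⌊684/23^1⌋ = ⌊684/23⌋ = 29
  ⌊684/23^2⌋ = ⌊684/529⌋ = 1
(the next term ⌊684/23^3⌋ = 0, terminating the sum). Summing: v_23(684!) = 29 + 1 = 30.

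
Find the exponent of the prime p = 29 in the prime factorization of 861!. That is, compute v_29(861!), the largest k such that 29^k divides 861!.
v_29(861!) = 30

Legendre's formula: v_p(n!) = Σ_{k ≥ 1} ⌊n / p^k⌋. For p = 29, n = 861, the terms are:
  ⌊861/29^1⌋ = ⌊861/29⌋ = 29
  ⌊861/29^2⌋ = ⌊861/841⌋ = 1
(the next term ⌊861/29^3⌋ = 0, terminating the sum). Summing: v_29(861!) = 29 + 1 = 30.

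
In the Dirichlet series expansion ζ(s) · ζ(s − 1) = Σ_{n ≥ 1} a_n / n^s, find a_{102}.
σ(102) = 216

In the product (Σ m^0/m^s)(Σ k / k^s) = Σ (Σ_{d | n} d) / n^s, the coefficient of 1/n^s is σ(n) = Σ_{d | n} d. For n = 102, divisors are [1, 2, 3, 6, 17, 34, 51, 102]; summing: σ(102) = 216.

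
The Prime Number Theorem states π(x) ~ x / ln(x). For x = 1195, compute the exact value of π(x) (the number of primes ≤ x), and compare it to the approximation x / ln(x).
π(1195) = 196;  x/ln(x) ≈ 168.64;  relative error ≈ 13.96%.

Directly count primes up to 1195: π(1195) = 196. The PNT approximation gives 1195/ln(1195) ≈ 1195/7.08590 ≈ 168.64. Relative error (π(x) − x/ln(x)) / π(x) ≈ 13.96%; the approximation is known to undercount slightly (Li(x) is a better estimate).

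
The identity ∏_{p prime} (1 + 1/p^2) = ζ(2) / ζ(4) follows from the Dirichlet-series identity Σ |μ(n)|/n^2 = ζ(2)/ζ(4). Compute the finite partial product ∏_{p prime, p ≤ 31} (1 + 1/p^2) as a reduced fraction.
∏ = 7292191856800000/4827887490090357

The primes p ≤ 31 are [2, 3, 5, 7, 11, 13, 17, 19, 23, 29, 31]. For each, (1 + 1/p^2) = (p^2 + 1)/p^2. Multiplying these fractions over p ∈ [2, 3, 5, 7, 11, 13, 17, 19, 23, 29, 31] gives 7292191856800000/4827887490090357. (In the limit P → ∞ this tends to ζ(2)/ζ(4).)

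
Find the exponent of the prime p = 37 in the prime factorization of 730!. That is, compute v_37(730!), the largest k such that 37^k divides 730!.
v_37(730!) = 19

Legendre's formula: v_p(n!) = Σ_{k ≥ 1} ⌊n / p^k⌋. For p = 37, n = 730, the terms are:
  ⌊730/37^1⌋ = ⌊730/37⌋ = 19
(the next term ⌊730/37^2⌋ = 0, terminating the sum). Summing: v_37(730!) = 19 = 19.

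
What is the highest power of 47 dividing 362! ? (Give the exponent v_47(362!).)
v_47(362!) = 7

Legendre's formula: v_p(n!) = Σ_{k ≥ 1} ⌊n / p^k⌋. For p = 47, n = 362, the terms are:
  ⌊362/47^1⌋ = ⌊362/47⌋ = 7
(the next term ⌊362/47^2⌋ = 0, terminating the sum). Summing: v_47(362!) = 7 = 7.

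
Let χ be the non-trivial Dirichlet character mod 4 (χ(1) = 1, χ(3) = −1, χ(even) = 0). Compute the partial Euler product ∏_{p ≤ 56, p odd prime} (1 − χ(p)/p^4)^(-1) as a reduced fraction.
∏ = 257364431333305770108011762895409938991497014556861335561/260241495905762991772533773778373936417391479107040051200

The odd primes p ≤ 56 are [3, 5, 7, 11, 13, 17, 19, 23, 29, 31, 37, 41, 43, 47, 53]. For each, χ(p) = 1 if p ≡ 1 mod 4, χ(p) = −1 if p ≡ 3 mod 4. Taking (1 − χ(p)/p^4)^(-1) = p^4/(p^4 − χ(p)): (1 − (-1)/3^4)^(-1) · (1 − (1)/5^4)^(-1) · (1 − (-1)/7^4)^(-1) · (1 − (-1)/11^4)^(-1) · (1 − (1)/13^4)^(-1) · (1 − (1)/17^4)^(-1) · (1 − (-1)/19^4)^(-1) · (1 − (-1)/23^4)^(-1) · (1 − (1)/29^4)^(-1) · (1 − (-1)/31^4)^(-1) · (1 − (1)/37^4)^(-1) · (1 − (1)/41^4)^(-1) · (1 − (-1)/43^4)^(-1) · (1 − (-1)/47^4)^(-1) · (1 − (1)/53^4)^(-1) = 257364431333305770108011762895409938991497014556861335561/260241495905762991772533773778373936417391479107040051200.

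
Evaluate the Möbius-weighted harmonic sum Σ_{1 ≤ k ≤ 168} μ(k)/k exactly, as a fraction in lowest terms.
Σ μ(k)/k = 3320595668723936105212130194759121950701456962705503856339925674/481473710367991963528473107950567214598209565303106537707981745635

Values of μ(k) for 1 ≤ k ≤ 168: μ(1) = 1, μ(2) = -1, μ(3) = -1, μ(5) = -1, μ(6) = 1, μ(7) = -1, μ(10) = 1, μ(11) = -1, μ(13) = -1, μ(14) = 1, μ(15) = 1, μ(17) = -1, μ(19) = -1, μ(21) = 1, μ(22) = 1, μ(23) = -1, μ(26) = 1, μ(29) = -1, μ(30) = -1, μ(31) = -1, μ(33) = 1, μ(34) = 1, μ(35) = 1, μ(37) = -1, μ(38) = 1, μ(39) = 1, μ(41) = -1, μ(42) = -1, μ(43) = -1, μ(46) = 1, μ(47) = -1, μ(51) = 1, μ(53) = -1, μ(55) = 1, μ(57) = 1, μ(58) = 1, μ(59) = -1, μ(61) = -1, μ(62) = 1, μ(65) = 1, μ(66) = -1, μ(67) = -1, μ(69) = 1, μ(70) = -1, μ(71) = -1, μ(73) = -1, μ(74) = 1, μ(77) = 1, μ(78) = -1, μ(79) = -1, μ(82) = 1, μ(83) = -1, μ(85) = 1, μ(86) = 1, μ(87) = 1, μ(89) = -1, μ(91) = 1, μ(93) = 1, μ(94) = 1, μ(95) = 1, μ(97) = -1, μ(101) = -1, μ(102) = -1, μ(103) = -1, μ(105) = -1, μ(106) = 1, μ(107) = -1, μ(109) = -1, μ(110) = -1, μ(111) = 1, μ(113) = -1, μ(114) = -1, μ(115) = 1, μ(118) = 1, μ(119) = 1, μ(122) = 1, μ(123) = 1, μ(127) = -1, μ(129) = 1, μ(130) = -1, μ(131) = -1, μ(133) = 1, μ(134) = 1, μ(137) = -1, μ(138) = -1, μ(139) = -1, μ(141) = 1, μ(142) = 1, μ(143) = 1, μ(145) = 1, μ(146) = 1, μ(149) = -1, μ(151) = -1, μ(154) = -1, μ(155) = 1, μ(157) = -1, μ(158) = 1, μ(159) = 1, μ(161) = 1, μ(163) = -1, μ(165) = -1, μ(166) = 1, μ(167) = -1, with μ = 0 on non-squarefree integers. Summing μ(k)/k for k where μ(k) ≠ 0 gives 3320595668723936105212130194759121950701456962705503856339925674/481473710367991963528473107950567214598209565303106537707981745635 ≈ 0.0069. (PNT ⟺ this sum → 0 as n → ∞.)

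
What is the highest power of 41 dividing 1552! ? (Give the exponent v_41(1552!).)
v_41(1552!) = 37

Legendre's formula: v_p(n!) = Σ_{k ≥ 1} ⌊n / p^k⌋. For p = 41, n = 1552, the terms are:
  ⌊1552/41^1⌋ = ⌊1552/41⌋ = 37
(the next term ⌊1552/41^2⌋ = 0, terminating the sum). Summing: v_41(1552!) = 37 = 37.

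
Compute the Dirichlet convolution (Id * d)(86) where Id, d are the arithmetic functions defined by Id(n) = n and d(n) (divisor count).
(Id * d)(86) = 180

Divisors of 86: [1, 2, 43, 86]. For each d | 86:
  d = 1: Id(1) · d(86/1) = 1 · 4 = 4
  d = 2: Id(2) · d(86/2) = 2 · 2 = 4
  d = 43: Id(43) · d(86/43) = 43 · 2 = 86
  d = 86: Id(86) · d(86/86) = 86 · 1 = 86
Summing: (Id * d)(86) = 4 + 4 + 86 + 86 = 180.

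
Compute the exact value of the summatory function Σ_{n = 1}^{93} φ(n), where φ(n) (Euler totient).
Σ_{n ≤ 93} φ(n) = 2656

Compute φ(n) for each 1 ≤ n ≤ 93: φ(1) = 1, φ(2) = 1, φ(3) = 2, φ(4) = 2, φ(5) = 4, φ(6) = 2, φ(7) = 6, φ(8) = 4, φ(9) = 6, φ(10) = 4, φ(11) = 10, φ(12) = 4, φ(13) = 12, φ(14) = 6, φ(15) = 8, φ(16) = 8, φ(17) = 16, φ(18) = 6, φ(19) = 18, φ(20) = 8, φ(21) = 12, φ(22) = 10, φ(23) = 22, φ(24) = 8, φ(25) = 20, φ(26) = 12, φ(27) = 18, φ(28) = 12, φ(29) = 28, φ(30) = 8, φ(31) = 30, φ(32) = 16, φ(33) = 20, φ(34) = 16, φ(35) = 24, φ(36) = 12, φ(37) = 36, φ(38) = 18, φ(39) = 24, φ(40) = 16, φ(41) = 40, φ(42) = 12, φ(43) = 42, φ(44) = 20, φ(45) = 24, φ(46) = 22, φ(47) = 46, φ(48) = 16, φ(49) = 42, φ(50) = 20, φ(51) = 32, φ(52) = 24, φ(53) = 52, φ(54) = 18, φ(55) = 40, φ(56) = 24, φ(57) = 36, φ(58) = 28, φ(59) = 58, φ(60) = 16, φ(61) = 60, φ(62) = 30, φ(63) = 36, φ(64) = 32, φ(65) = 48, φ(66) = 20, φ(67) = 66, φ(68) = 32, φ(69) = 44, φ(70) = 24, φ(71) = 70, φ(72) = 24, φ(73) = 72, φ(74) = 36, φ(75) = 40, φ(76) = 36, φ(77) = 60, φ(78) = 24, φ(79) = 78, φ(80) = 32, φ(81) = 54, φ(82) = 40, φ(83) = 82, φ(84) = 24, φ(85) = 64, φ(86) = 42, φ(87) = 56, φ(88) = 40, φ(89) = 88, φ(90) = 24, φ(91) = 72, φ(92) = 44, φ(93) = 60. Summing all 93 values: 2656. (Average order: Σ_{n ≤ x} φ(n) ~ (3/π²) x². For x = 93, (3/π²)·93² ≈ 2628.98.)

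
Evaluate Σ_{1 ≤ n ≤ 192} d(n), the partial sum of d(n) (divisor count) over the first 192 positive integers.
Σ_{n ≤ 192} d(n) = 1047

Compute d(n) for each 1 ≤ n ≤ 192: d(1) = 1, d(2) = 2, d(3) = 2, d(4) = 3, d(5) = 2, d(6) = 4, d(7) = 2, d(8) = 4, d(9) = 3, d(10) = 4, d(11) = 2, d(12) = 6, d(13) = 2, d(14) = 4, d(15) = 4, d(16) = 5, d(17) = 2, d(18) = 6, d(19) = 2, d(20) = 6, d(21) = 4, d(22) = 4, d(23) = 2, d(24) = 8, d(25) = 3, d(26) = 4, d(27) = 4, d(28) = 6, d(29) = 2, d(30) = 8, d(31) = 2, d(32) = 6, d(33) = 4, d(34) = 4, d(35) = 4, d(36) = 9, d(37) = 2, d(38) = 4, d(39) = 4, d(40) = 8, d(41) = 2, d(42) = 8, d(43) = 2, d(44) = 6, d(45) = 6, d(46) = 4, d(47) = 2, d(48) = 10, d(49) = 3, d(50) = 6, d(51) = 4, d(52) = 6, d(53) = 2, d(54) = 8, d(55) = 4, d(56) = 8, d(57) = 4, d(58) = 4, d(59) = 2, d(60) = 12, d(61) = 2, d(62) = 4, d(63) = 6, d(64) = 7, d(65) = 4, d(66) = 8, d(67) = 2, d(68) = 6, d(69) = 4, d(70) = 8, d(71) = 2, d(72) = 12, d(73) = 2, d(74) = 4, d(75) = 6, d(76) = 6, d(77) = 4, d(78) = 8, d(79) = 2, d(80) = 10, d(81) = 5, d(82) = 4, d(83) = 2, d(84) = 12, d(85) = 4, d(86) = 4, d(87) = 4, d(88) = 8, d(89) = 2, d(90) = 12, d(91) = 4, d(92) = 6, d(93) = 4, d(94) = 4, d(95) = 4, d(96) = 12, d(97) = 2, d(98) = 6, d(99) = 6, d(100) = 9, d(101) = 2, d(102) = 8, d(103) = 2, d(104) = 8, d(105) = 8, d(106) = 4, d(107) = 2, d(108) = 12, d(109) = 2, d(110) = 8, d(111) = 4, d(112) = 10, d(113) = 2, d(114) = 8, d(115) = 4, d(116) = 6, d(117) = 6, d(118) = 4, d(119) = 4, d(120) = 16, d(121) = 3, d(122) = 4, d(123) = 4, d(124) = 6, d(125) = 4, d(126) = 12, d(127) = 2, d(128) = 8, d(129) = 4, d(130) = 8, d(131) = 2, d(132) = 12, d(133) = 4, d(134) = 4, d(135) = 8, d(136) = 8, d(137) = 2, d(138) = 8, d(139) = 2, d(140) = 12, d(141) = 4, d(142) = 4, d(143) = 4, d(144) = 15, d(145) = 4, d(146) = 4, d(147) = 6, d(148) = 6, d(149) = 2, d(150) = 12, d(151) = 2, d(152) = 8, d(153) = 6, d(154) = 8, d(155) = 4, d(156) = 12, d(157) = 2, d(158) = 4, d(159) = 4, d(160) = 12, d(161) = 4, d(162) = 10, d(163) = 2, d(164) = 6, d(165) = 8, d(166) = 4, d(167) = 2, d(168) = 16, d(169) = 3, d(170) = 8, d(171) = 6, d(172) = 6, d(173) = 2, d(174) = 8, d(175) = 6, d(176) = 10, d(177) = 4, d(178) = 4, d(179) = 2, d(180) = 18, d(181) = 2, d(182) = 8, d(183) = 4, d(184) = 8, d(185) = 4, d(186) = 8, d(187) = 4, d(188) = 6, d(189) = 8, d(190) = 8, d(191) = 2, d(192) = 14. Summing all 192 values: 1047. (Dirichlet's divisor formula: Σ_{n ≤ x} d(n) = x ln(x) + (2γ − 1) x + O(√x). For x = 192, the asymptotic estimate is ≈ 1039.09.)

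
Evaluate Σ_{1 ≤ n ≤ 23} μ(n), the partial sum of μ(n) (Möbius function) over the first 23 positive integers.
Σ_{n ≤ 23} μ(n) = -2

Compute μ(n) for each 1 ≤ n ≤ 23: μ(1) = 1, μ(2) = -1, μ(3) = -1, μ(4) = 0, μ(5) = -1, μ(6) = 1, μ(7) = -1, μ(8) = 0, μ(9) = 0, μ(10) = 1, μ(11) = -1, μ(12) = 0, μ(13) = -1, μ(14) = 1, μ(15) = 1, μ(16) = 0, μ(17) = -1, μ(18) = 0, μ(19) = -1, μ(20) = 0, μ(21) = 1, μ(22) = 1, μ(23) = -1. Summing all 23 values: -2. (Mertens function M(x) = Σ_{n ≤ x} μ(n); on average M(x) should be small (PNT ⟺ M(x) = o(x)).)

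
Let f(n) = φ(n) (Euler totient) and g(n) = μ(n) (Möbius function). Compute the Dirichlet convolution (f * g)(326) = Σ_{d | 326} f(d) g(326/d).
(φ * μ)(326) = 0

Divisors of 326: [1, 2, 163, 326]. For each d | 326:
  d = 1: φ(1) · μ(326/1) = 1 · 1 = 1
  d = 2: φ(2) · μ(326/2) = 1 · -1 = -1
  d = 163: φ(163) · μ(326/163) = 162 · -1 = -162
  d = 326: φ(326) · μ(326/326) = 162 · 1 = 162
Summing: (φ * μ)(326) = 1 + -1 + -162 + 162 = 0.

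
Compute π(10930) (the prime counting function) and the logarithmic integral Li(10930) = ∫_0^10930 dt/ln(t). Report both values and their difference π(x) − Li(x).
π(10930) = 1327;  Li(10930) ≈ 1346.62;  π(x) − Li(x) ≈ -19.62.

Direct count of primes ≤ 10930 gives π(10930) = 1327. Numerical evaluation of the logarithmic integral gives Li(10930) ≈ 1346.62. The difference π(x) − Li(x) ≈ -19.62 is typically negative for small/moderate x (Li(x) overestimates), though Littlewood's theorem shows this sign changes infinitely often.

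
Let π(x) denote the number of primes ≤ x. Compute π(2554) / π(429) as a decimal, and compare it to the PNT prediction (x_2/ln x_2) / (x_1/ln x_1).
π(2554)/π(429) = 374/82 ≈ 4.5610;  PNT prediction ≈ 4.5996.

π(429) = 82 and π(2554) = 374, so π(2554)/π(429) ≈ 4.5610. The PNT-predicted ratio is (2554/ln(2554)) / (429/ln(429)) ≈ 4.5996. The two agree to within a few percent, as expected.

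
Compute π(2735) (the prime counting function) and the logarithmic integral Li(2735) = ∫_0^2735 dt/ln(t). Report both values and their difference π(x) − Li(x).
π(2735) = 399;  Li(2735) ≈ 409.47;  π(x) − Li(x) ≈ -10.47.

Direct count of primes ≤ 2735 gives π(2735) = 399. Numerical evaluation of the logarithmic integral gives Li(2735) ≈ 409.47. The difference π(x) − Li(x) ≈ -10.47 is typically negative for small/moderate x (Li(x) overestimates), though Littlewood's theorem shows this sign changes infinitely often.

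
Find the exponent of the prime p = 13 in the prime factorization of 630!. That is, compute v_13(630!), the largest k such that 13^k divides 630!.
v_13(630!) = 51

Legendre's formula: v_p(n!) = Σ_{k ≥ 1} ⌊n / p^k⌋. For p = 13, n = 630, the terms are:
  ⌊630/13^1⌋ = ⌊630/13⌋ = 48
  ⌊630/13^2⌋ = ⌊630/169⌋ = 3
(the next term ⌊630/13^3⌋ = 0, terminating the sum). Summing: v_13(630!) = 48 + 3 = 51.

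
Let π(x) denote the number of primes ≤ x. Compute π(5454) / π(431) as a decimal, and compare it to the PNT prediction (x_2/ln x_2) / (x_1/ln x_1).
π(5454)/π(431) = 721/83 ≈ 8.6867;  PNT prediction ≈ 8.9216.

π(431) = 83 and π(5454) = 721, so π(5454)/π(431) ≈ 8.6867. The PNT-predicted ratio is (5454/ln(5454)) / (431/ln(431)) ≈ 8.9216. The two agree to within a few percent, as expected.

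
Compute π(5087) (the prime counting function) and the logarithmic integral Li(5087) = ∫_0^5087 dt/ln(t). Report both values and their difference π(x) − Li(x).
π(5087) = 680;  Li(5087) ≈ 694.49;  π(x) − Li(x) ≈ -14.49.

Direct count of primes ≤ 5087 gives π(5087) = 680. Numerical evaluation of the logarithmic integral gives Li(5087) ≈ 694.49. The difference π(x) − Li(x) ≈ -14.49 is typically negative for small/moderate x (Li(x) overestimates), though Littlewood's theorem shows this sign changes infinitely often.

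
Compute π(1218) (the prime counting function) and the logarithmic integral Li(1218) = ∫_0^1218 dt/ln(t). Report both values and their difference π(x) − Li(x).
π(1218) = 199;  Li(1218) ≈ 208.71;  π(x) − Li(x) ≈ -9.71.

Direct count of primes ≤ 1218 gives π(1218) = 199. Numerical evaluation of the logarithmic integral gives Li(1218) ≈ 208.71. The difference π(x) − Li(x) ≈ -9.71 is typically negative for small/moderate x (Li(x) overestimates), though Littlewood's theorem shows this sign changes infinitely often.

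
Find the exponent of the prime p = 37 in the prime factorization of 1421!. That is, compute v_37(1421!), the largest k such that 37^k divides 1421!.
v_37(1421!) = 39

Legendre's formula: v_p(n!) = Σ_{k ≥ 1} ⌊n / p^k⌋. For p = 37, n = 1421, the terms are:
  ⌊1421/37^1⌋ = ⌊1421/37⌋ = 38
  ⌊1421/37^2⌋ = ⌊1421/1369⌋ = 1
(the next term ⌊1421/37^3⌋ = 0, terminating the sum). Summing: v_37(1421!) = 38 + 1 = 39.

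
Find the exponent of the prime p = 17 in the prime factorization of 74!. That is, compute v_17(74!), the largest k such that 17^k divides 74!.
v_17(74!) = 4

Legendre's formula: v_p(n!) = Σ_{k ≥ 1} ⌊n / p^k⌋. For p = 17, n = 74, the terms are:
  ⌊74/17^1⌋ = ⌊74/17⌋ = 4
(the next term ⌊74/17^2⌋ = 0, terminating the sum). Summing: v_17(74!) = 4 = 4.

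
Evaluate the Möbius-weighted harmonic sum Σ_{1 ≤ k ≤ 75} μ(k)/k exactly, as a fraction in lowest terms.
Σ μ(k)/k = -7431196043498463691814948/581852579989271773580304621

Values of μ(k) for 1 ≤ k ≤ 75: μ(1) = 1, μ(2) = -1, μ(3) = -1, μ(5) = -1, μ(6) = 1, μ(7) = -1, μ(10) = 1, μ(11) = -1, μ(13) = -1, μ(14) = 1, μ(15) = 1, μ(17) = -1, μ(19) = -1, μ(21) = 1, μ(22) = 1, μ(23) = -1, μ(26) = 1, μ(29) = -1, μ(30) = -1, μ(31) = -1, μ(33) = 1, μ(34) = 1, μ(35) = 1, μ(37) = -1, μ(38) = 1, μ(39) = 1, μ(41) = -1, μ(42) = -1, μ(43) = -1, μ(46) = 1, μ(47) = -1, μ(51) = 1, μ(53) = -1, μ(55) = 1, μ(57) = 1, μ(58) = 1, μ(59) = -1, μ(61) = -1, μ(62) = 1, μ(65) = 1, μ(66) = -1, μ(67) = -1, μ(69) = 1, μ(70) = -1, μ(71) = -1, μ(73) = -1, μ(74) = 1, with μ = 0 on non-squarefree integers. Summing μ(k)/k for k where μ(k) ≠ 0 gives -7431196043498463691814948/581852579989271773580304621 ≈ -0.0128. (PNT ⟺ this sum → 0 as n → ∞.)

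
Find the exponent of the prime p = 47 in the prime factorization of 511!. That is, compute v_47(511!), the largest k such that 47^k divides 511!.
v_47(511!) = 10

Legendre's formula: v_p(n!) = Σ_{k ≥ 1} ⌊n / p^k⌋. For p = 47, n = 511, the terms are:
  ⌊511/47^1⌋ = ⌊511/47⌋ = 10
(the next term ⌊511/47^2⌋ = 0, terminating the sum). Summing: v_47(511!) = 10 = 10.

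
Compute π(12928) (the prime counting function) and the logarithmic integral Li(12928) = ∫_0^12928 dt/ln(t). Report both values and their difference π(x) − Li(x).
π(12928) = 1540;  Li(12928) ≈ 1559.51;  π(x) − Li(x) ≈ -19.51.

Direct count of primes ≤ 12928 gives π(12928) = 1540. Numerical evaluation of the logarithmic integral gives Li(12928) ≈ 1559.51. The difference π(x) − Li(x) ≈ -19.51 is typically negative for small/moderate x (Li(x) overestimates), though Littlewood's theorem shows this sign changes infinitely often.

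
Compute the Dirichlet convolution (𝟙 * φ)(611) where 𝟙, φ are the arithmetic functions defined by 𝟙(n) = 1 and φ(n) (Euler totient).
(𝟙 * φ)(611) = 611

Divisors of 611: [1, 13, 47, 611]. For each d | 611:
  d = 1: 𝟙(1) · φ(611/1) = 1 · 552 = 552
  d = 13: 𝟙(13) · φ(611/13) = 1 · 46 = 46
  d = 47: 𝟙(47) · φ(611/47) = 1 · 12 = 12
  d = 611: 𝟙(611) · φ(611/611) = 1 · 1 = 1
Summing: (𝟙 * φ)(611) = 552 + 46 + 12 + 1 = 611.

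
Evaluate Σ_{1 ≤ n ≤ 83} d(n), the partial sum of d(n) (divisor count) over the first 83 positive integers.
Σ_{n ≤ 83} d(n) = 379

Compute d(n) for each 1 ≤ n ≤ 83: d(1) = 1, d(2) = 2, d(3) = 2, d(4) = 3, d(5) = 2, d(6) = 4, d(7) = 2, d(8) = 4, d(9) = 3, d(10) = 4, d(11) = 2, d(12) = 6, d(13) = 2, d(14) = 4, d(15) = 4, d(16) = 5, d(17) = 2, d(18) = 6, d(19) = 2, d(20) = 6, d(21) = 4, d(22) = 4, d(23) = 2, d(24) = 8, d(25) = 3, d(26) = 4, d(27) = 4, d(28) = 6, d(29) = 2, d(30) = 8, d(31) = 2, d(32) = 6, d(33) = 4, d(34) = 4, d(35) = 4, d(36) = 9, d(37) = 2, d(38) = 4, d(39) = 4, d(40) = 8, d(41) = 2, d(42) = 8, d(43) = 2, d(44) = 6, d(45) = 6, d(46) = 4, d(47) = 2, d(48) = 10, d(49) = 3, d(50) = 6, d(51) = 4, d(52) = 6, d(53) = 2, d(54) = 8, d(55) = 4, d(56) = 8, d(57) = 4, d(58) = 4, d(59) = 2, d(60) = 12, d(61) = 2, d(62) = 4, d(63) = 6, d(64) = 7, d(65) = 4, d(66) = 8, d(67) = 2, d(68) = 6, d(69) = 4, d(70) = 8, d(71) = 2, d(72) = 12, d(73) = 2, d(74) = 4, d(75) = 6, d(76) = 6, d(77) = 4, d(78) = 8, d(79) = 2, d(80) = 10, d(81) = 5, d(82) = 4, d(83) = 2. Summing all 83 values: 379. (Dirichlet's divisor formula: Σ_{n ≤ x} d(n) = x ln(x) + (2γ − 1) x + O(√x). For x = 83, the asymptotic estimate is ≈ 379.58.)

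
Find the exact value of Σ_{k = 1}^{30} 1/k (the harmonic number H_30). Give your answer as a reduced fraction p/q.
H_30 = 9304682830147/2329089562800

Direct summation: H_30 = 1 + 1/2 + ... + 1/30. The least common denominator is lcm(1, ..., 30) = 2329089562800; over this denominator the numerator is 2329089562800 + 1164544781400 + 776363187600 + 582272390700 + 465817912560 + 388181593800 + 332727080400 + 291136195350 + 258787729200 + 232908956280 + 211735414800 + 194090796900 + 179160735600 + 166363540200 + 155272637520 + 145568097675 + 137005268400 + 129393864600 + 122583661200 + 116454478140 + 110909026800 + 105867707400 + 101264763600 + 97045398450 + 93163582512 + 89580367800 + 86262576400 + 83181770100 + 80313433200 + 77636318760 = 9304682830147, so H_30 = 9304682830147/2329089562800 (already in lowest terms) ≈ 3.99499. (The PNT-adjacent estimate ln(30) + γ ≈ 3.97841 matches within O(1/n).)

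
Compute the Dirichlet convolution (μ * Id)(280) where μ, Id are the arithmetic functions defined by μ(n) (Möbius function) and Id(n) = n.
(μ * Id)(280) = 96

Divisors of 280: [1, 2, 4, 5, 7, 8, 10, 14, 20, 28, 35, 40, 56, 70, 140, 280]. For each d | 280:
  d = 1: μ(1) · Id(280/1) = 1 · 280 = 280
  d = 2: μ(2) · Id(280/2) = -1 · 140 = -140
  d = 4: μ(4) · Id(280/4) = 0 · 70 = 0
  d = 5: μ(5) · Id(280/5) = -1 · 56 = -56
  d = 7: μ(7) · Id(280/7) = -1 · 40 = -40
  d = 8: μ(8) · Id(280/8) = 0 · 35 = 0
  d = 10: μ(10) · Id(280/10) = 1 · 28 = 28
  d = 14: μ(14) · Id(280/14) = 1 · 20 = 20
  d = 20: μ(20) · Id(280/20) = 0 · 14 = 0
  d = 28: μ(28) · Id(280/28) = 0 · 10 = 0
  d = 35: μ(35) · Id(280/35) = 1 · 8 = 8
  d = 40: μ(40) · Id(280/40) = 0 · 7 = 0
  d = 56: μ(56) · Id(280/56) = 0 · 5 = 0
  d = 70: μ(70) · Id(280/70) = -1 · 4 = -4
  d = 140: μ(140) · Id(280/140) = 0 · 2 = 0
  d = 280: μ(280) · Id(280/280) = 0 · 1 = 0
Summing: (μ * Id)(280) = 280 + -140 + 0 + -56 + -40 + 0 + 28 + 20 + 0 + 0 + 8 + 0 + 0 + -4 + 0 + 0 = 96.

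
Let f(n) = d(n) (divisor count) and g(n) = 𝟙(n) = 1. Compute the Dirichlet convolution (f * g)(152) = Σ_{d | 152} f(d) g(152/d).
(d * 𝟙)(152) = 30

Divisors of 152: [1, 2, 4, 8, 19, 38, 76, 152]. For each d | 152:
  d = 1: d(1) · 𝟙(152/1) = 1 · 1 = 1
  d = 2: d(2) · 𝟙(152/2) = 2 · 1 = 2
  d = 4: d(4) · 𝟙(152/4) = 3 · 1 = 3
  d = 8: d(8) · 𝟙(152/8) = 4 · 1 = 4
  d = 19: d(19) · 𝟙(152/19) = 2 · 1 = 2
  d = 38: d(38) · 𝟙(152/38) = 4 · 1 = 4
  d = 76: d(76) · 𝟙(152/76) = 6 · 1 = 6
  d = 152: d(152) · 𝟙(152/152) = 8 · 1 = 8
Summing: (d * 𝟙)(152) = 1 + 2 + 3 + 4 + 2 + 4 + 6 + 8 = 30.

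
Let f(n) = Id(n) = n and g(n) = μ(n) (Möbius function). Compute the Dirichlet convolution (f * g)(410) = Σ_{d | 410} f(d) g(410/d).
(Id * μ)(410) = 160

Divisors of 410: [1, 2, 5, 10, 41, 82, 205, 410]. For each d | 410:
  d = 1: Id(1) · μ(410/1) = 1 · -1 = -1
  d = 2: Id(2) · μ(410/2) = 2 · 1 = 2
  d = 5: Id(5) · μ(410/5) = 5 · 1 = 5
  d = 10: Id(10) · μ(410/10) = 10 · -1 = -10
  d = 41: Id(41) · μ(410/41) = 41 · 1 = 41
  d = 82: Id(82) · μ(410/82) = 82 · -1 = -82
  d = 205: Id(205) · μ(410/205) = 205 · -1 = -205
  d = 410: Id(410) · μ(410/410) = 410 · 1 = 410
Summing: (Id * μ)(410) = -1 + 2 + 5 + -10 + 41 + -82 + -205 + 410 = 160.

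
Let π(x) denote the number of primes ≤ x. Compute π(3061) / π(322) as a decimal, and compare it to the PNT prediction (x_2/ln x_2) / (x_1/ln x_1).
π(3061)/π(322) = 438/66 ≈ 6.6364;  PNT prediction ≈ 6.8391.

π(322) = 66 and π(3061) = 438, so π(3061)/π(322) ≈ 6.6364. The PNT-predicted ratio is (3061/ln(3061)) / (322/ln(322)) ≈ 6.8391. The two agree to within a few percent, as expected.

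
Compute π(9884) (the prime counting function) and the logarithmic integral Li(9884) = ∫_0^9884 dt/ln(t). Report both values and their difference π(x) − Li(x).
π(9884) = 1219;  Li(9884) ≈ 1233.53;  π(x) − Li(x) ≈ -14.53.

Direct count of primes ≤ 9884 gives π(9884) = 1219. Numerical evaluation of the logarithmic integral gives Li(9884) ≈ 1233.53. The difference π(x) − Li(x) ≈ -14.53 is typically negative for small/moderate x (Li(x) overestimates), though Littlewood's theorem shows this sign changes infinitely often.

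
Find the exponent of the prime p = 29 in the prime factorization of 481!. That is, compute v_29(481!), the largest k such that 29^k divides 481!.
v_29(481!) = 16

Legendre's formula: v_p(n!) = Σ_{k ≥ 1} ⌊n / p^k⌋. For p = 29, n = 481, the terms are:
  ⌊481/29^1⌋ = ⌊481/29⌋ = 16
(the next term ⌊481/29^2⌋ = 0, terminating the sum). Summing: v_29(481!) = 16 = 16.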